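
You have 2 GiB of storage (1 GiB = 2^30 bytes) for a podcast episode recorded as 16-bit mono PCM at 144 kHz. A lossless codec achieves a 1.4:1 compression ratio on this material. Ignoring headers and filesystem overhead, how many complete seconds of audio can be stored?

10,439 seconds

Uncompressed byte rate = 144,000 × 2 × 1 = 288,000 bytes/s.
After 1.4:1 compression, effective rate ≈ 205714.29 bytes/s.
Capacity = 2 × 1,073,741,824 = 2,147,483,648 bytes.
2,147,483,648 / effective rate ≈ 10439.16 s → 10,439 seconds.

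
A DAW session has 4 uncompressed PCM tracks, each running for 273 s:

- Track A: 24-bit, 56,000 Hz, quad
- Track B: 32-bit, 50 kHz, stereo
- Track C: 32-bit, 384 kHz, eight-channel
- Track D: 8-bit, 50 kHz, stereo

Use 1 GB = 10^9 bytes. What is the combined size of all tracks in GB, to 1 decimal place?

3.7 GB

Track A: 56,000 × 273 × 3 × 4 = 183,456,000 bytes.
Track B: 50,000 × 273 × 4 × 2 = 109,200,000 bytes.
Track C: 384,000 × 273 × 4 × 8 = 3,354,624,000 bytes.
Track D: 50,000 × 273 × 1 × 2 = 27,300,000 bytes.
Total = 3,674,580,000 bytes = 3.7 GB.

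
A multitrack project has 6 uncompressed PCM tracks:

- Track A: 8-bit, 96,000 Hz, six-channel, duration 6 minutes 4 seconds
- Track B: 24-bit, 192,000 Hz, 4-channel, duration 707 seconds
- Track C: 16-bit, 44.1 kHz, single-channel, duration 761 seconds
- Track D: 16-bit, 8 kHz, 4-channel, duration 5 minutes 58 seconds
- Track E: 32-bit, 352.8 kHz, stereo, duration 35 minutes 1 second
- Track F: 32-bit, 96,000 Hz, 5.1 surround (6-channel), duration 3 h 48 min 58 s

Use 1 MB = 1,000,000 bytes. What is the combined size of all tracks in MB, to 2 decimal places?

39510.84 MB

Track A: 6 minutes 4 seconds = 364 s; 96,000 × 364 × 1 × 6 = 209,664,000 bytes.
Track B: 192,000 × 707 × 3 × 4 = 1,628,928,000 bytes.
Track C: 44,100 × 761 × 2 × 1 = 67,120,200 bytes.
Track D: 5 minutes 58 seconds = 358 s; 8,000 × 358 × 2 × 4 = 22,912,000 bytes.
Track E: 35 minutes 1 second = 2,101 s; 352,800 × 2,101 × 4 × 2 = 5,929,862,400 bytes.
Track F: 3 h 48 min 58 s = 13,738 s; 96,000 × 13,738 × 4 × 6 = 31,652,352,000 bytes.
Total = 39,510,838,600 bytes = 39510.84 MB.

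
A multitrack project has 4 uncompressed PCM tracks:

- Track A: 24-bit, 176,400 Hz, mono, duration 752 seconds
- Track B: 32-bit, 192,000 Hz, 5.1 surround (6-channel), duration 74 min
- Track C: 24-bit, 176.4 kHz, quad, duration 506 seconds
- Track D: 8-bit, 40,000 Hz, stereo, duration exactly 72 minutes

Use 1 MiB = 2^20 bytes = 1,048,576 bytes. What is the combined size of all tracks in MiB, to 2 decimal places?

Track A: 176,400 × 752 × 3 × 1 = 397,958,400 bytes.
Track B: 74 min = 4,440 s; 192,000 × 4,440 × 4 × 6 = 20,459,520,000 bytes.
Track C: 176,400 × 506 × 3 × 4 = 1,071,100,800 bytes.
Track D: exactly 72 minutes = 4,320 s; 40,000 × 4,320 × 1 × 2 = 345,600,000 bytes.
Total = 22,274,179,200 bytes = 21242.31 MiB.

21242.31 MiB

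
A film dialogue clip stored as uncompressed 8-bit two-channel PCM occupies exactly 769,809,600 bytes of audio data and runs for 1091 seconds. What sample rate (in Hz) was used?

352,800 Hz

Bytes = sample_rate × seconds × bytes_per_sample × channels.
sample_rate = 769,809,600 / (1,091 × 1 × 2) = 769,809,600 / 2,182 = 352,800 Hz.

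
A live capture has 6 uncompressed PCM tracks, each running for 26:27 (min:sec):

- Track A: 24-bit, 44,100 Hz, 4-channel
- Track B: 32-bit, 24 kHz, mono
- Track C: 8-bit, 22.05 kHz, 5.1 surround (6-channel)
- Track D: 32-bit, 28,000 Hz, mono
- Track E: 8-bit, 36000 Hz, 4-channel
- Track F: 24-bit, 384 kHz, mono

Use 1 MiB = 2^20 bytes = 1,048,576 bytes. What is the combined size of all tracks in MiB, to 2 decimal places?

3277.44 MiB

26:27 (min:sec) = 1,587 s.
Track A: 44,100 × 1,587 × 3 × 4 = 839,840,400 bytes.
Track B: 24,000 × 1,587 × 4 × 1 = 152,352,000 bytes.
Track C: 22,050 × 1,587 × 1 × 6 = 209,960,100 bytes.
Track D: 28,000 × 1,587 × 4 × 1 = 177,744,000 bytes.
Track E: 36,000 × 1,587 × 1 × 4 = 228,528,000 bytes.
Track F: 384,000 × 1,587 × 3 × 1 = 1,828,224,000 bytes.
Total = 3,436,648,500 bytes = 3277.44 MiB.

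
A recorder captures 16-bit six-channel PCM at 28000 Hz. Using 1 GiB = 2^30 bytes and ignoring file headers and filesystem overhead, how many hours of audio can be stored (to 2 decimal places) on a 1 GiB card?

0.89 hours

Uncompressed byte rate = 28,000 × 2 × 6 = 336,000 bytes/s.
Capacity = 1 × 1,073,741,824 = 1,073,741,824 bytes.
1,073,741,824 / 336,000 ≈ 3195.66 s → 0.89 hours.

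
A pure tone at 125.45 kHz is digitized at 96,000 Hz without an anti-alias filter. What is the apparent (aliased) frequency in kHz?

Nyquist = 96,000/2 = 48,000 Hz; 125,450 Hz exceeds it.
Alias = |125,450 − 1×96,000| = |125,450 − 96,000| = 29,450 Hz = 29.45 kHz.

29.45 kHz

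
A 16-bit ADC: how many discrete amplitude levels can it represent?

65,536 levels

2^16 = 65,536.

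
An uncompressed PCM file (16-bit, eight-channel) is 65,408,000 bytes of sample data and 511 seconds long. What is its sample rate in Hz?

Bytes = sample_rate × seconds × bytes_per_sample × channels.
sample_rate = 65,408,000 / (511 × 2 × 8) = 65,408,000 / 8,176 = 8,000 Hz.

8,000 Hz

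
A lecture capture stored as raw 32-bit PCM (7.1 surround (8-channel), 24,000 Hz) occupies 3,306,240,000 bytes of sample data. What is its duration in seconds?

Byte rate = 24,000 × 4 × 8 = 768,000 bytes/s.
Duration = 3,306,240,000 / 768,000 = 4,305 s.

4,305 seconds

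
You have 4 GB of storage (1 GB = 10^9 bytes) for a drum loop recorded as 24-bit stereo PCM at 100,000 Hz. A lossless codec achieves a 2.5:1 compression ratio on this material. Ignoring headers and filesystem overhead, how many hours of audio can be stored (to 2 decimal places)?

4.63 hours

Uncompressed byte rate = 100,000 × 3 × 2 = 600,000 bytes/s.
After 2.5:1 compression, effective rate ≈ 240000 bytes/s.
Capacity = 4 × 1,000,000,000 = 4,000,000,000 bytes.
4,000,000,000 / effective rate ≈ 16666.67 s → 4.63 hours.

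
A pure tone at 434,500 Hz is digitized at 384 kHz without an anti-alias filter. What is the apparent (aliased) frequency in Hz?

Nyquist = 384,000/2 = 192,000 Hz; 434,500 Hz exceeds it.
Alias = |434,500 − 1×384,000| = |434,500 − 384,000| = 50,500 Hz.

50,500 Hz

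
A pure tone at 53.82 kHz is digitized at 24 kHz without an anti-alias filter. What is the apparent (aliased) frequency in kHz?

5.82 kHz

Nyquist = 24,000/2 = 12,000 Hz; 53,820 Hz exceeds it.
Alias = |53,820 − 2×24,000| = |53,820 − 48,000| = 5,820 Hz = 5.82 kHz.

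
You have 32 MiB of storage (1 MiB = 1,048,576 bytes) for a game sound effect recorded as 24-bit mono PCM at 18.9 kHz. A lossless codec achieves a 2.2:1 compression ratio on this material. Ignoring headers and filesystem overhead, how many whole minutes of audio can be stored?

21 minutes

Uncompressed byte rate = 18,900 × 3 × 1 = 56,700 bytes/s.
After 2.2:1 compression, effective rate ≈ 25772.73 bytes/s.
Capacity = 32 × 1,048,576 = 33,554,432 bytes.
33,554,432 / effective rate ≈ 1301.94 s → 21 minutes.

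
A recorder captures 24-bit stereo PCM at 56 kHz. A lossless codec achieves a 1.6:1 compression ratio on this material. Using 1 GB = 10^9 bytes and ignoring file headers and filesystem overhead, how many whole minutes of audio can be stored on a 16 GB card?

Uncompressed byte rate = 56,000 × 3 × 2 = 336,000 bytes/s.
After 1.6:1 compression, effective rate ≈ 210000 bytes/s.
Capacity = 16 × 1,000,000,000 = 16,000,000,000 bytes.
16,000,000,000 / effective rate ≈ 76190.48 s → 1,269 minutes.

1,269 minutes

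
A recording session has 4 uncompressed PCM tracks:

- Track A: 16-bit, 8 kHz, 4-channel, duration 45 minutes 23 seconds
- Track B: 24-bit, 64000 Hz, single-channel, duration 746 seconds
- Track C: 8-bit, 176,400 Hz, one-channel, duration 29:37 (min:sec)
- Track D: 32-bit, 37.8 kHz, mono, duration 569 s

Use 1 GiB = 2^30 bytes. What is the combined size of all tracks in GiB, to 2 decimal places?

0.67 GiB

Track A: 45 minutes 23 seconds = 2,723 s; 8,000 × 2,723 × 2 × 4 = 174,272,000 bytes.
Track B: 64,000 × 746 × 3 × 1 = 143,232,000 bytes.
Track C: 29:37 (min:sec) = 1,777 s; 176,400 × 1,777 × 1 × 1 = 313,462,800 bytes.
Track D: 37,800 × 569 × 4 × 1 = 86,032,800 bytes.
Total = 716,999,600 bytes = 0.67 GiB.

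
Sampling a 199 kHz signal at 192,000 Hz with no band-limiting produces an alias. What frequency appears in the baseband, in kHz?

Nyquist = 192,000/2 = 96,000 Hz; 199,000 Hz exceeds it.
Alias = |199,000 − 1×192,000| = |199,000 − 192,000| = 7,000 Hz = 7 kHz.

7 kHz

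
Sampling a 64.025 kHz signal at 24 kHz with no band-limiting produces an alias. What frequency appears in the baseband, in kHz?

Nyquist = 24,000/2 = 12,000 Hz; 64,025 Hz exceeds it.
Alias = |64,025 − 3×24,000| = |64,025 − 72,000| = 7,975 Hz = 7.975 kHz.

7.975 kHz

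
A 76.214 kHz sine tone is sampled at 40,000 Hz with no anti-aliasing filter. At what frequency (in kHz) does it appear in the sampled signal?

Nyquist = 40,000/2 = 20,000 Hz; 76,214 Hz exceeds it.
Alias = |76,214 − 2×40,000| = |76,214 − 80,000| = 3,786 Hz = 3.786 kHz.

3.786 kHz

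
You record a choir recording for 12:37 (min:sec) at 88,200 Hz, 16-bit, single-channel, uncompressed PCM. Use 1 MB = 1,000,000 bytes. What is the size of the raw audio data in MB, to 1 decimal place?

133.5 MB

Duration = 12:37 (min:sec) = 757 s.
Bytes = 88,200 samples/s × 757 s × 2 bytes/sample × 1 ch = 133,534,800 bytes.
133,534,800 / 1,000,000 = 133.5 MB.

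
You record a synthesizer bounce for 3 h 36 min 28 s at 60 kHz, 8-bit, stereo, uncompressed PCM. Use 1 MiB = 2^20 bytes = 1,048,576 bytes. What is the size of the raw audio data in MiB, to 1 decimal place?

Duration = 3 h 36 min 28 s = 12,988 s.
Bytes = 60,000 samples/s × 12,988 s × 1 bytes/sample × 2 ch = 1,558,560,000 bytes.
1,558,560,000 / 1,048,576 = 1486.4 MiB.

1486.4 MiB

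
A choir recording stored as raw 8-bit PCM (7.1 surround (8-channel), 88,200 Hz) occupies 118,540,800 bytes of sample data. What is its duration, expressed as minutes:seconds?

2:48

Byte rate = 88,200 × 1 × 8 = 705,600 bytes/s.
Duration = 118,540,800 / 705,600 = 168 s.
168 s = 2:48.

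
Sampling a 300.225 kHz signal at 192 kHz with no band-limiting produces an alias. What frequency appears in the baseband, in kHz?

Nyquist = 192,000/2 = 96,000 Hz; 300,225 Hz exceeds it.
Alias = |300,225 − 2×192,000| = |300,225 − 384,000| = 83,775 Hz = 83.775 kHz.

83.775 kHz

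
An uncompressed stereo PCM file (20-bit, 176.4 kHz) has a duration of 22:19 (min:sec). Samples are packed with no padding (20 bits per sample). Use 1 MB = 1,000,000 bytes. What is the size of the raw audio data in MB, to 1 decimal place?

1181.0 MB

Duration = 22:19 (min:sec) = 1,339 s.
Bits = 176,400 × 1,339 × 20 × 2 = 9,447,984,000 bits = 1,180,998,000 bytes.
1,180,998,000 / 1,000,000 = 1181.0 MB.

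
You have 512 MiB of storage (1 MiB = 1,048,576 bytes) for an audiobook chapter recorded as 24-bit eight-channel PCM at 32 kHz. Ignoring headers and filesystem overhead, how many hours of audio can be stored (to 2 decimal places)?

0.19 hours

Uncompressed byte rate = 32,000 × 3 × 8 = 768,000 bytes/s.
Capacity = 512 × 1,048,576 = 536,870,912 bytes.
536,870,912 / 768,000 ≈ 699.05 s → 0.19 hours.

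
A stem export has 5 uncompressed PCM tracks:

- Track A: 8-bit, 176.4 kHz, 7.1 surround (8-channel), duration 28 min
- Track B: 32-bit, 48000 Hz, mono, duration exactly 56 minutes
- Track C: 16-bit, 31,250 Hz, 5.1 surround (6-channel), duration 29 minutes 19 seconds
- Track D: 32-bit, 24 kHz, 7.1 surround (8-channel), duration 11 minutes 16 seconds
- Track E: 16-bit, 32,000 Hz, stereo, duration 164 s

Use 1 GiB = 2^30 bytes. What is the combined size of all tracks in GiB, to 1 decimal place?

3.9 GiB

Track A: 28 min = 1,680 s; 176,400 × 1,680 × 1 × 8 = 2,370,816,000 bytes.
Track B: exactly 56 minutes = 3,360 s; 48,000 × 3,360 × 4 × 1 = 645,120,000 bytes.
Track C: 29 minutes 19 seconds = 1,759 s; 31,250 × 1,759 × 2 × 6 = 659,625,000 bytes.
Track D: 11 minutes 16 seconds = 676 s; 24,000 × 676 × 4 × 8 = 519,168,000 bytes.
Track E: 32,000 × 164 × 2 × 2 = 20,992,000 bytes.
Total = 4,215,721,000 bytes = 3.9 GiB.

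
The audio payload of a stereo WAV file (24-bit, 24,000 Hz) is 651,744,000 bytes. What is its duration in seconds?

4,526 seconds

Byte rate = 24,000 × 3 × 2 = 144,000 bytes/s.
Duration = 651,744,000 / 144,000 = 4,526 s.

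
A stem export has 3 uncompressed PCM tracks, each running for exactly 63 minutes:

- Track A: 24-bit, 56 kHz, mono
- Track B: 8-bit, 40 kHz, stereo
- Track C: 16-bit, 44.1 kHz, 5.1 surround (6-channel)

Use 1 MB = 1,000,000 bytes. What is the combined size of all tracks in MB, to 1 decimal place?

exactly 63 minutes = 3,780 s.
Track A: 56,000 × 3,780 × 3 × 1 = 635,040,000 bytes.
Track B: 40,000 × 3,780 × 1 × 2 = 302,400,000 bytes.
Track C: 44,100 × 3,780 × 2 × 6 = 2,000,376,000 bytes.
Total = 2,937,816,000 bytes = 2937.8 MB.

2937.8 MB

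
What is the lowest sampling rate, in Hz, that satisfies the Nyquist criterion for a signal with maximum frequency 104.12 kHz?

Minimum sample rate = 2 × 104,120 Hz = 208,240 Hz.

208,240 Hz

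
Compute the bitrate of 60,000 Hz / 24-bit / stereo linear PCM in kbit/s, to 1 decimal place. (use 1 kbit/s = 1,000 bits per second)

2880.0 kbit/s

Bit rate = 60,000 × 24 × 2 = 2,880,000 bits/s.
= 2880.0 kbit/s.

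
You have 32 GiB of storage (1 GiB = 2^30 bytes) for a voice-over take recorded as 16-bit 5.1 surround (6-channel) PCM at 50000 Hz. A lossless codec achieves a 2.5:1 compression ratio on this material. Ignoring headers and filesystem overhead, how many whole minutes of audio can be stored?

2,386 minutes

Uncompressed byte rate = 50,000 × 2 × 6 = 600,000 bytes/s.
After 2.5:1 compression, effective rate ≈ 240000 bytes/s.
Capacity = 32 × 1,073,741,824 = 34,359,738,368 bytes.
34,359,738,368 / effective rate ≈ 143165.58 s → 2,386 minutes.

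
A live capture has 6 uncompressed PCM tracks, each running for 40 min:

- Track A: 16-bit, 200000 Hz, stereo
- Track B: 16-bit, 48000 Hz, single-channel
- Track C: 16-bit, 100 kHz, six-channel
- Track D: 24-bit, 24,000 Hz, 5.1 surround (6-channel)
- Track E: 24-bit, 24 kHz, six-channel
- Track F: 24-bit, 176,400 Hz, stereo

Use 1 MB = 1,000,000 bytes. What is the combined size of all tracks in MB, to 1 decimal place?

40 min = 2,400 s.
Track A: 200,000 × 2,400 × 2 × 2 = 1,920,000,000 bytes.
Track B: 48,000 × 2,400 × 2 × 1 = 230,400,000 bytes.
Track C: 100,000 × 2,400 × 2 × 6 = 2,880,000,000 bytes.
Track D: 24,000 × 2,400 × 3 × 6 = 1,036,800,000 bytes.
Track E: 24,000 × 2,400 × 3 × 6 = 1,036,800,000 bytes.
Track F: 176,400 × 2,400 × 3 × 2 = 2,540,160,000 bytes.
Total = 9,644,160,000 bytes = 9644.2 MB.

9644.2 MB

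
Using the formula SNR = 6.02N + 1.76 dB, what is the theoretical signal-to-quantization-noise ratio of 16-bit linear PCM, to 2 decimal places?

6.02 × 16 + 1.76 = 98.08 dB.

98.08 dB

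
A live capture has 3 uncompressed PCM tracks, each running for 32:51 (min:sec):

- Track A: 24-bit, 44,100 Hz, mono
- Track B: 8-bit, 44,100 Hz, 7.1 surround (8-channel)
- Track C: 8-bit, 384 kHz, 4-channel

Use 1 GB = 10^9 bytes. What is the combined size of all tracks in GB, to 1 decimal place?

4.0 GB

32:51 (min:sec) = 1,971 s.
Track A: 44,100 × 1,971 × 3 × 1 = 260,763,300 bytes.
Track B: 44,100 × 1,971 × 1 × 8 = 695,368,800 bytes.
Track C: 384,000 × 1,971 × 1 × 4 = 3,027,456,000 bytes.
Total = 3,983,588,100 bytes = 4.0 GB.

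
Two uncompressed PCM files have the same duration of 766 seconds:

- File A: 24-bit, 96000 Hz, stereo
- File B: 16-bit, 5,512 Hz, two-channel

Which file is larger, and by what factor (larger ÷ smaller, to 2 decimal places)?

File A, by a factor of 26.12

File A: 96,000 × 3 × 2 = 576,000 bytes/s.
File B: 5,512 × 2 × 2 = 22,048 bytes/s.
File A is larger; ratio = 441,216,000 / 16,888,768 = 26.12.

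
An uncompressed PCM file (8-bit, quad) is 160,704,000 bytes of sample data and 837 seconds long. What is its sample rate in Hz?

Bytes = sample_rate × seconds × bytes_per_sample × channels.
sample_rate = 160,704,000 / (837 × 1 × 4) = 160,704,000 / 3,348 = 48,000 Hz.

48,000 Hz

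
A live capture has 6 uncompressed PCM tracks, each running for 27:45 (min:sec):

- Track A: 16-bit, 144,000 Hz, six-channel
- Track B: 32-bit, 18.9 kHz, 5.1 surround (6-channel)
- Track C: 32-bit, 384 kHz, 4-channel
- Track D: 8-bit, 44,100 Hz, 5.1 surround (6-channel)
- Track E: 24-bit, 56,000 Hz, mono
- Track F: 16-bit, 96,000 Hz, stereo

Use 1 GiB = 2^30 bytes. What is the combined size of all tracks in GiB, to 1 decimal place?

14.2 GiB

27:45 (min:sec) = 1,665 s.
Track A: 144,000 × 1,665 × 2 × 6 = 2,877,120,000 bytes.
Track B: 18,900 × 1,665 × 4 × 6 = 755,244,000 bytes.
Track C: 384,000 × 1,665 × 4 × 4 = 10,229,760,000 bytes.
Track D: 44,100 × 1,665 × 1 × 6 = 440,559,000 bytes.
Track E: 56,000 × 1,665 × 3 × 1 = 279,720,000 bytes.
Track F: 96,000 × 1,665 × 2 × 2 = 639,360,000 bytes.
Total = 15,221,763,000 bytes = 14.2 GiB.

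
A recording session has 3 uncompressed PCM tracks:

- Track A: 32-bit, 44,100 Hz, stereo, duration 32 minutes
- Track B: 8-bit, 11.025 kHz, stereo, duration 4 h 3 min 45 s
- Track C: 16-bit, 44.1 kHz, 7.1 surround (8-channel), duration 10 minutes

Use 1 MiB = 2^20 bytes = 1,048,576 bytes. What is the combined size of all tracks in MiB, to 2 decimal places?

1357.29 MiB

Track A: 32 minutes = 1,920 s; 44,100 × 1,920 × 4 × 2 = 677,376,000 bytes.
Track B: 4 h 3 min 45 s = 14,625 s; 11,025 × 14,625 × 1 × 2 = 322,481,250 bytes.
Track C: 10 minutes = 600 s; 44,100 × 600 × 2 × 8 = 423,360,000 bytes.
Total = 1,423,217,250 bytes = 1357.29 MiB.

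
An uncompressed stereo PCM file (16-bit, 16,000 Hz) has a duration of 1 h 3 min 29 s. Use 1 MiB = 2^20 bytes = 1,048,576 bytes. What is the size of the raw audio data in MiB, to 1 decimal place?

232.5 MiB

Duration = 1 h 3 min 29 s = 3,809 s.
Bytes = 16,000 samples/s × 3,809 s × 2 bytes/sample × 2 ch = 243,776,000 bytes.
243,776,000 / 1,048,576 = 232.5 MiB.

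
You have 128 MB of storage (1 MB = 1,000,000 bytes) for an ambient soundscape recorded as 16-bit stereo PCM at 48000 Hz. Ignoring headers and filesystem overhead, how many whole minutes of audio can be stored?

Uncompressed byte rate = 48,000 × 2 × 2 = 192,000 bytes/s.
Capacity = 128 × 1,000,000 = 128,000,000 bytes.
128,000,000 / 192,000 ≈ 666.67 s → 11 minutes.

11 minutes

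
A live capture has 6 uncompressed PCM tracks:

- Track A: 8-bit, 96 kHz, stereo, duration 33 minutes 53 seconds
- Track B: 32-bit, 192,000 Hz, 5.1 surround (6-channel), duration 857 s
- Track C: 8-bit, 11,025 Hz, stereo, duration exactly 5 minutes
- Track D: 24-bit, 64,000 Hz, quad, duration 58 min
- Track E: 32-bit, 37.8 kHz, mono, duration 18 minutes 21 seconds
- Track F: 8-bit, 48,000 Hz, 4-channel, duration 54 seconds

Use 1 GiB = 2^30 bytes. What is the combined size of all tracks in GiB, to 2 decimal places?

6.70 GiB

Track A: 33 minutes 53 seconds = 2,033 s; 96,000 × 2,033 × 1 × 2 = 390,336,000 bytes.
Track B: 192,000 × 857 × 4 × 6 = 3,949,056,000 bytes.
Track C: exactly 5 minutes = 300 s; 11,025 × 300 × 1 × 2 = 6,615,000 bytes.
Track D: 58 min = 3,480 s; 64,000 × 3,480 × 3 × 4 = 2,672,640,000 bytes.
Track E: 18 minutes 21 seconds = 1,101 s; 37,800 × 1,101 × 4 × 1 = 166,471,200 bytes.
Track F: 48,000 × 54 × 1 × 4 = 10,368,000 bytes.
Total = 7,195,486,200 bytes = 6.70 GiB.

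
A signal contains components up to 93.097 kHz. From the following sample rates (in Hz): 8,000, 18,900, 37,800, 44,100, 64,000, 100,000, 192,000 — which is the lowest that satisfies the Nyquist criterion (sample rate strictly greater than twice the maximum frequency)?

Need sample rate > 2 × 93,097 = 186,194 Hz.
Lowest listed rate above 186,194 Hz is 192,000 Hz.

192,000 Hz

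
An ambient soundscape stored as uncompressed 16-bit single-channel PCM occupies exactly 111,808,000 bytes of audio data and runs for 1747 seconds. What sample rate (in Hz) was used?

32,000 Hz

Bytes = sample_rate × seconds × bytes_per_sample × channels.
sample_rate = 111,808,000 / (1,747 × 2 × 1) = 111,808,000 / 3,494 = 32,000 Hz.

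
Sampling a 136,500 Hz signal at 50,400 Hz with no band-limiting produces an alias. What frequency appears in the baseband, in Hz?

14,700 Hz

Nyquist = 50,400/2 = 25,200 Hz; 136,500 Hz exceeds it.
Alias = |136,500 − 3×50,400| = |136,500 − 151,200| = 14,700 Hz.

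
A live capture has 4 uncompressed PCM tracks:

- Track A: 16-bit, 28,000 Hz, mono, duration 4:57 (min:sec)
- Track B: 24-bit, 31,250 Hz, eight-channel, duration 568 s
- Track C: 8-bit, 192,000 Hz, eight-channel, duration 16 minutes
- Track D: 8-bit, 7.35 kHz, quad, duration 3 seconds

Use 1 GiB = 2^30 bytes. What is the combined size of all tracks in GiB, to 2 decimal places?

1.79 GiB

Track A: 4:57 (min:sec) = 297 s; 28,000 × 297 × 2 × 1 = 16,632,000 bytes.
Track B: 31,250 × 568 × 3 × 8 = 426,000,000 bytes.
Track C: 16 minutes = 960 s; 192,000 × 960 × 1 × 8 = 1,474,560,000 bytes.
Track D: 7,350 × 3 × 1 × 4 = 88,200 bytes.
Total = 1,917,280,200 bytes = 1.79 GiB.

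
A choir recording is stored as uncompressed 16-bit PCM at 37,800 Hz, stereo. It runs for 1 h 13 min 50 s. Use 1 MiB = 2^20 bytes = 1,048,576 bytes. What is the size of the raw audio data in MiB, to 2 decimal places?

638.79 MiB

Duration = 1 h 13 min 50 s = 4,430 s.
Bytes = 37,800 samples/s × 4,430 s × 2 bytes/sample × 2 ch = 669,816,000 bytes.
669,816,000 / 1,048,576 = 638.79 MiB.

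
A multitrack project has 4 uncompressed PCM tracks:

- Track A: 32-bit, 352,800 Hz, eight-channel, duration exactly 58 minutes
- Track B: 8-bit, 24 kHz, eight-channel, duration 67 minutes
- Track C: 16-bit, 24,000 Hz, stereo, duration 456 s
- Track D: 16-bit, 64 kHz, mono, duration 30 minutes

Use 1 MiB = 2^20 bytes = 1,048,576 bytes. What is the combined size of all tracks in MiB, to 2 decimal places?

Track A: exactly 58 minutes = 3,480 s; 352,800 × 3,480 × 4 × 8 = 39,287,808,000 bytes.
Track B: 67 minutes = 4,020 s; 24,000 × 4,020 × 1 × 8 = 771,840,000 bytes.
Track C: 24,000 × 456 × 2 × 2 = 43,776,000 bytes.
Track D: 30 minutes = 1,800 s; 64,000 × 1,800 × 2 × 1 = 230,400,000 bytes.
Total = 40,333,824,000 bytes = 38465.33 MiB.

38465.33 MiB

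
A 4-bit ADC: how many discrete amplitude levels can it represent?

16 levels

2^4 = 16.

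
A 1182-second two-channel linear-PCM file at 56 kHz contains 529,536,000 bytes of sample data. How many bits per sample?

32 bits

Bytes per sample = 529,536,000 / (56,000 × 1,182 × 2) = 529,536,000 / 132,384,000 = 4.
Bit depth = 4 × 8 = 32 bits.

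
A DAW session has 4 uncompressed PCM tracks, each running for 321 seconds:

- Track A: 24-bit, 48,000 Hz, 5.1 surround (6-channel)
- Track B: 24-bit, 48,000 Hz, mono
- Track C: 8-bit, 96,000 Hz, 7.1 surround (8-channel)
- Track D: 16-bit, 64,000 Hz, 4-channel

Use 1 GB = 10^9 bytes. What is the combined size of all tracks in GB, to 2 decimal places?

0.73 GB

Track A: 48,000 × 321 × 3 × 6 = 277,344,000 bytes.
Track B: 48,000 × 321 × 3 × 1 = 46,224,000 bytes.
Track C: 96,000 × 321 × 1 × 8 = 246,528,000 bytes.
Track D: 64,000 × 321 × 2 × 4 = 164,352,000 bytes.
Total = 734,448,000 bytes = 0.73 GB.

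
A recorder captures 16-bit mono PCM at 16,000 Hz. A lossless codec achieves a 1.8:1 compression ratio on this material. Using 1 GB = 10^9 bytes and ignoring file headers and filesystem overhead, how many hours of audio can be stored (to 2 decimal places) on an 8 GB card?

Uncompressed byte rate = 16,000 × 2 × 1 = 32,000 bytes/s.
After 1.8:1 compression, effective rate ≈ 17777.78 bytes/s.
Capacity = 8 × 1,000,000,000 = 8,000,000,000 bytes.
8,000,000,000 / effective rate ≈ 450000 s → 125.00 hours.

125.00 hours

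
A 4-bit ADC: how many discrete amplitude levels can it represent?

2^4 = 16.

16 levels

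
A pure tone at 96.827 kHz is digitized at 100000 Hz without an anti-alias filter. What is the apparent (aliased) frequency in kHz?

Nyquist = 100,000/2 = 50,000 Hz; 96,827 Hz exceeds it.
Alias = |96,827 − 1×100,000| = |96,827 − 100,000| = 3,173 Hz = 3.173 kHz.

3.173 kHz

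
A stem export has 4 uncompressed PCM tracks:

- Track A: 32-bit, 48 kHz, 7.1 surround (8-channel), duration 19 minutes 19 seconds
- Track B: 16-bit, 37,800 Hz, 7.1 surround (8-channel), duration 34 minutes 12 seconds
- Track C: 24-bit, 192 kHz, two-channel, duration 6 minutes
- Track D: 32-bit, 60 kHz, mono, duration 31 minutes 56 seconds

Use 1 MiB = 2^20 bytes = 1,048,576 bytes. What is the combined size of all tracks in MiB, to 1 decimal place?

3715.4 MiB

Track A: 19 minutes 19 seconds = 1,159 s; 48,000 × 1,159 × 4 × 8 = 1,780,224,000 bytes.
Track B: 34 minutes 12 seconds = 2,052 s; 37,800 × 2,052 × 2 × 8 = 1,241,049,600 bytes.
Track C: 6 minutes = 360 s; 192,000 × 360 × 3 × 2 = 414,720,000 bytes.
Track D: 31 minutes 56 seconds = 1,916 s; 60,000 × 1,916 × 4 × 1 = 459,840,000 bytes.
Total = 3,895,833,600 bytes = 3715.4 MiB.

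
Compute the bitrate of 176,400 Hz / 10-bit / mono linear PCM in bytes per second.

220,500 bytes/s

Bit rate = 176,400 × 10 × 1 = 1,764,000 bits/s.
1,764,000 / 8 = 220,500 bytes/s.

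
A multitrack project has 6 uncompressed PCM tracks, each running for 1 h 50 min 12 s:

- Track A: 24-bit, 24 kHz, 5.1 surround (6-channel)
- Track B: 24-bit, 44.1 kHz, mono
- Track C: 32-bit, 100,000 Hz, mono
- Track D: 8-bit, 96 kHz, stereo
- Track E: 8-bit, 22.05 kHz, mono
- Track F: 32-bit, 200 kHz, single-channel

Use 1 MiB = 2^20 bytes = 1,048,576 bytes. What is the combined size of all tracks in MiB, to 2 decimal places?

1 h 50 min 12 s = 6,612 s.
Track A: 24,000 × 6,612 × 3 × 6 = 2,856,384,000 bytes.
Track B: 44,100 × 6,612 × 3 × 1 = 874,767,600 bytes.
Track C: 100,000 × 6,612 × 4 × 1 = 2,644,800,000 bytes.
Track D: 96,000 × 6,612 × 1 × 2 = 1,269,504,000 bytes.
Track E: 22,050 × 6,612 × 1 × 1 = 145,794,600 bytes.
Track F: 200,000 × 6,612 × 4 × 1 = 5,289,600,000 bytes.
Total = 13,080,850,200 bytes = 12474.87 MiB.

12474.87 MiB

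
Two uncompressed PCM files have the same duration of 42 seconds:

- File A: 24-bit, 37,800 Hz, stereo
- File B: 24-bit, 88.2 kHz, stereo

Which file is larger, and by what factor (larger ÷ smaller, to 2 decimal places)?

File B, by a factor of 2.33

File A: 37,800 × 3 × 2 = 226,800 bytes/s.
File B: 88,200 × 3 × 2 = 529,200 bytes/s.
File B is larger; ratio = 22,226,400 / 9,525,600 = 2.33.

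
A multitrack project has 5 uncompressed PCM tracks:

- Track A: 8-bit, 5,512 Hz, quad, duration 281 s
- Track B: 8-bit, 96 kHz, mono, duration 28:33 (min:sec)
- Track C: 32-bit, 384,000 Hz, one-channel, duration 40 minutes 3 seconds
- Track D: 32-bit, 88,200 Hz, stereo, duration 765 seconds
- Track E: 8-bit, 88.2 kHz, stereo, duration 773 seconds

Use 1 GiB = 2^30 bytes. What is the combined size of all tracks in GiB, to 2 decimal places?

4.23 GiB

Track A: 5,512 × 281 × 1 × 4 = 6,195,488 bytes.
Track B: 28:33 (min:sec) = 1,713 s; 96,000 × 1,713 × 1 × 1 = 164,448,000 bytes.
Track C: 40 minutes 3 seconds = 2,403 s; 384,000 × 2,403 × 4 × 1 = 3,691,008,000 bytes.
Track D: 88,200 × 765 × 4 × 2 = 539,784,000 bytes.
Track E: 88,200 × 773 × 1 × 2 = 136,357,200 bytes.
Total = 4,537,792,688 bytes = 4.23 GiB.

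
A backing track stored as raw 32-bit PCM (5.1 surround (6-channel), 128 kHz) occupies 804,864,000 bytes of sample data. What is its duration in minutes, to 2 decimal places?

Byte rate = 128,000 × 4 × 6 = 3,072,000 bytes/s.
Duration = 804,864,000 / 3,072,000 = 262 s.
262 s / 60 = 4.37 minutes.

4.37 minutes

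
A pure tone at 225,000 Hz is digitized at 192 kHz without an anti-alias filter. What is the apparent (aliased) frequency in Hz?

Nyquist = 192,000/2 = 96,000 Hz; 225,000 Hz exceeds it.
Alias = |225,000 − 1×192,000| = |225,000 − 192,000| = 33,000 Hz.

33,000 Hz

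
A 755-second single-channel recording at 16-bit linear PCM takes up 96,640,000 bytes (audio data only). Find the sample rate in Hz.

Bytes = sample_rate × seconds × bytes_per_sample × channels.
sample_rate = 96,640,000 / (755 × 2 × 1) = 96,640,000 / 1,510 = 64,000 Hz.

64,000 Hz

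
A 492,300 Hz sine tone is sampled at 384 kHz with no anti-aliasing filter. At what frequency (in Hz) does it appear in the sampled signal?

Nyquist = 384,000/2 = 192,000 Hz; 492,300 Hz exceeds it.
Alias = |492,300 − 1×384,000| = |492,300 − 384,000| = 108,300 Hz.

108,300 Hz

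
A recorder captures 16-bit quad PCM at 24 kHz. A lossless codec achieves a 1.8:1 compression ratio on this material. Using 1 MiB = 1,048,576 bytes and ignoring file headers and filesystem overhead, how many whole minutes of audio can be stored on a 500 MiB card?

81 minutes

Uncompressed byte rate = 24,000 × 2 × 4 = 192,000 bytes/s.
After 1.8:1 compression, effective rate ≈ 106666.67 bytes/s.
Capacity = 500 × 1,048,576 = 524,288,000 bytes.
524,288,000 / effective rate ≈ 4915.2 s → 81 minutes.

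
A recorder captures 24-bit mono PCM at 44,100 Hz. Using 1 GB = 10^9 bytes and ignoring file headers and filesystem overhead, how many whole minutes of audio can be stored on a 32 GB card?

4,031 minutes

Uncompressed byte rate = 44,100 × 3 × 1 = 132,300 bytes/s.
Capacity = 32 × 1,000,000,000 = 32,000,000,000 bytes.
32,000,000,000 / 132,300 ≈ 241874.53 s → 4,031 minutes.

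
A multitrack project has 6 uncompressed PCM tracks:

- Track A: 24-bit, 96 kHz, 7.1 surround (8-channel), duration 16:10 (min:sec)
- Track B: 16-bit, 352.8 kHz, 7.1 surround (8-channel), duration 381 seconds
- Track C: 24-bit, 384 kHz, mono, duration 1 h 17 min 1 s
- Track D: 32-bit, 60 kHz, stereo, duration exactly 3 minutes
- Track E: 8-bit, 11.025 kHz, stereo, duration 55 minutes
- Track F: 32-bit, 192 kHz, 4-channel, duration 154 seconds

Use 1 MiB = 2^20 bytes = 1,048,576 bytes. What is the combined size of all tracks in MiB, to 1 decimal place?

Track A: 16:10 (min:sec) = 970 s; 96,000 × 970 × 3 × 8 = 2,234,880,000 bytes.
Track B: 352,800 × 381 × 2 × 8 = 2,150,668,800 bytes.
Track C: 1 h 17 min 1 s = 4,621 s; 384,000 × 4,621 × 3 × 1 = 5,323,392,000 bytes.
Track D: exactly 3 minutes = 180 s; 60,000 × 180 × 4 × 2 = 86,400,000 bytes.
Track E: 55 minutes = 3,300 s; 11,025 × 3,300 × 1 × 2 = 72,765,000 bytes.
Track F: 192,000 × 154 × 4 × 4 = 473,088,000 bytes.
Total = 10,341,193,800 bytes = 9862.1 MiB.

9862.1 MiB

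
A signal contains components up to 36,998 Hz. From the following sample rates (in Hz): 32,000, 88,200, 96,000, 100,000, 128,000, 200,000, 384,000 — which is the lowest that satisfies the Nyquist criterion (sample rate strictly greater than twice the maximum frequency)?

Need sample rate > 2 × 36,998 = 73,996 Hz.
Lowest listed rate above 73,996 Hz is 88,200 Hz.

88,200 Hz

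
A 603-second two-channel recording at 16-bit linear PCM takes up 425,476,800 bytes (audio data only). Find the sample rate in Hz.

Bytes = sample_rate × seconds × bytes_per_sample × channels.
sample_rate = 425,476,800 / (603 × 2 × 2) = 425,476,800 / 2,412 = 176,400 Hz.

176,400 Hz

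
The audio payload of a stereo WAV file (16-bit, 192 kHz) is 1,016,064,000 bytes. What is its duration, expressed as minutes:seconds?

Byte rate = 192,000 × 2 × 2 = 768,000 bytes/s.
Duration = 1,016,064,000 / 768,000 = 1,323 s.
1,323 s = 22:03.

22:03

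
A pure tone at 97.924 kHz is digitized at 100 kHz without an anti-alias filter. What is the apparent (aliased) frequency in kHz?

2.076 kHz

Nyquist = 100,000/2 = 50,000 Hz; 97,924 Hz exceeds it.
Alias = |97,924 − 1×100,000| = |97,924 − 100,000| = 2,076 Hz = 2.076 kHz.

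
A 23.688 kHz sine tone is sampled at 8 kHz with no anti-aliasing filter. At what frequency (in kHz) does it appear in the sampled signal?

0.312 kHz

Nyquist = 8,000/2 = 4,000 Hz; 23,688 Hz exceeds it.
Alias = |23,688 − 3×8,000| = |23,688 − 24,000| = 312 Hz = 0.312 kHz.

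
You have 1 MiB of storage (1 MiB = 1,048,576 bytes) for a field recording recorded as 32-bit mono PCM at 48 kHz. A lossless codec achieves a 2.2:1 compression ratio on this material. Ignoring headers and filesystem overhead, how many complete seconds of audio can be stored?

Uncompressed byte rate = 48,000 × 4 × 1 = 192,000 bytes/s.
After 2.2:1 compression, effective rate ≈ 87272.73 bytes/s.
Capacity = 1 × 1,048,576 = 1,048,576 bytes.
1,048,576 / effective rate ≈ 12.01 s → 12 seconds.

12 seconds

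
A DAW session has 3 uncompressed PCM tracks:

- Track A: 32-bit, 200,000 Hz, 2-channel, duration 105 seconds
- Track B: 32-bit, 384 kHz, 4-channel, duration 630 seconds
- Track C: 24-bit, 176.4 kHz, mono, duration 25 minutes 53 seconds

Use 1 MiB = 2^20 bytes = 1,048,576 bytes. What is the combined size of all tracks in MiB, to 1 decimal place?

4635.4 MiB

Track A: 200,000 × 105 × 4 × 2 = 168,000,000 bytes.
Track B: 384,000 × 630 × 4 × 4 = 3,870,720,000 bytes.
Track C: 25 minutes 53 seconds = 1,553 s; 176,400 × 1,553 × 3 × 1 = 821,847,600 bytes.
Total = 4,860,567,600 bytes = 4635.4 MiB.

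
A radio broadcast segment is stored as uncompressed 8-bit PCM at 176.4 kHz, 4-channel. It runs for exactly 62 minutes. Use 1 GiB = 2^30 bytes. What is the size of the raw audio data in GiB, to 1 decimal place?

Duration = exactly 62 minutes = 3,720 s.
Bytes = 176,400 samples/s × 3,720 s × 1 bytes/sample × 4 ch = 2,624,832,000 bytes.
2,624,832,000 / 1,073,741,824 = 2.4 GiB.

2.4 GiB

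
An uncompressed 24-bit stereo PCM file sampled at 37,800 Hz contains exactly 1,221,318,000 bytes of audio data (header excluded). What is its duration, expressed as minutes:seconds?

89:45

Byte rate = 37,800 × 3 × 2 = 226,800 bytes/s.
Duration = 1,221,318,000 / 226,800 = 5,385 s.
5,385 s = 89:45.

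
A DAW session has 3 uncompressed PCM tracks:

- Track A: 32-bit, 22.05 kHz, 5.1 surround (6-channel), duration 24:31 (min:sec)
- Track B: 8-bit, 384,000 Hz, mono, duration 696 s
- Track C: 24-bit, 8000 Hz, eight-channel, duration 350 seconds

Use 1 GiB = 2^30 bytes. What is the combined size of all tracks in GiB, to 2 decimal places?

Track A: 24:31 (min:sec) = 1,471 s; 22,050 × 1,471 × 4 × 6 = 778,453,200 bytes.
Track B: 384,000 × 696 × 1 × 1 = 267,264,000 bytes.
Track C: 8,000 × 350 × 3 × 8 = 67,200,000 bytes.
Total = 1,112,917,200 bytes = 1.04 GiB.

1.04 GiB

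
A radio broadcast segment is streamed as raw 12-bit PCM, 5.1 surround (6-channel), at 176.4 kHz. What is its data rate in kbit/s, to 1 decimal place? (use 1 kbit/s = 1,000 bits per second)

12700.8 kbit/s

Bit rate = 176,400 × 12 × 6 = 12,700,800 bits/s.
= 12700.8 kbit/s.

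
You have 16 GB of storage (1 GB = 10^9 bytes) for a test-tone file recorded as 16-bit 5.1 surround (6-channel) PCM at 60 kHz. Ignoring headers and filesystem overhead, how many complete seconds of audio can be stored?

22,222 seconds

Uncompressed byte rate = 60,000 × 2 × 6 = 720,000 bytes/s.
Capacity = 16 × 1,000,000,000 = 16,000,000,000 bytes.
16,000,000,000 / 720,000 ≈ 22222.22 s → 22,222 seconds.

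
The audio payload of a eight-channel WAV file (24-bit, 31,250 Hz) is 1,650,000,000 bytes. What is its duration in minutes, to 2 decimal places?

36.67 minutes

Byte rate = 31,250 × 3 × 8 = 750,000 bytes/s.
Duration = 1,650,000,000 / 750,000 = 2,200 s.
2,200 s / 60 = 36.67 minutes.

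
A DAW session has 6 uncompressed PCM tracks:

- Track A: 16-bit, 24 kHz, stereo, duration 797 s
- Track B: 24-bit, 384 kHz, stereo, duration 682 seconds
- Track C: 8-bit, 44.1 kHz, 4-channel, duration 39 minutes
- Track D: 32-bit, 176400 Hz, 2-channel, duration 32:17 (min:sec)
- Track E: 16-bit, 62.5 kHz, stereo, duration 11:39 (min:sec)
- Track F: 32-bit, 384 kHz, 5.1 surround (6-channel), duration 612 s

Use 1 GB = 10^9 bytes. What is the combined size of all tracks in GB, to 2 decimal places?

Track A: 24,000 × 797 × 2 × 2 = 76,512,000 bytes.
Track B: 384,000 × 682 × 3 × 2 = 1,571,328,000 bytes.
Track C: 39 minutes = 2,340 s; 44,100 × 2,340 × 1 × 4 = 412,776,000 bytes.
Track D: 32:17 (min:sec) = 1,937 s; 176,400 × 1,937 × 4 × 2 = 2,733,494,400 bytes.
Track E: 11:39 (min:sec) = 699 s; 62,500 × 699 × 2 × 2 = 174,750,000 bytes.
Track F: 384,000 × 612 × 4 × 6 = 5,640,192,000 bytes.
Total = 10,609,052,400 bytes = 10.61 GB.

10.61 GB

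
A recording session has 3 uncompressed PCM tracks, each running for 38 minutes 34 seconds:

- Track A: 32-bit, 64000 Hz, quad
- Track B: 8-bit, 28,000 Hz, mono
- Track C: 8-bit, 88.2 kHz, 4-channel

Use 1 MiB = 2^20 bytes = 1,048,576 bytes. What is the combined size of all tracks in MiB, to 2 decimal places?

3100.12 MiB

38 minutes 34 seconds = 2,314 s.
Track A: 64,000 × 2,314 × 4 × 4 = 2,369,536,000 bytes.
Track B: 28,000 × 2,314 × 1 × 1 = 64,792,000 bytes.
Track C: 88,200 × 2,314 × 1 × 4 = 816,379,200 bytes.
Total = 3,250,707,200 bytes = 3100.12 MiB.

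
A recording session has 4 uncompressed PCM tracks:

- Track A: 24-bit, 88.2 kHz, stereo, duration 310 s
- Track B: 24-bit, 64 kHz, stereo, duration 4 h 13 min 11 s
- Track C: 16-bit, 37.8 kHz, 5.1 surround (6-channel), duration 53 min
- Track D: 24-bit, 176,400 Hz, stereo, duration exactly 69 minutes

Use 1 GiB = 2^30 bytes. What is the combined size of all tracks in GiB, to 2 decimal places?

11.01 GiB

Track A: 88,200 × 310 × 3 × 2 = 164,052,000 bytes.
Track B: 4 h 13 min 11 s = 15,191 s; 64,000 × 15,191 × 3 × 2 = 5,833,344,000 bytes.
Track C: 53 min = 3,180 s; 37,800 × 3,180 × 2 × 6 = 1,442,448,000 bytes.
Track D: exactly 69 minutes = 4,140 s; 176,400 × 4,140 × 3 × 2 = 4,381,776,000 bytes.
Total = 11,821,620,000 bytes = 11.01 GiB.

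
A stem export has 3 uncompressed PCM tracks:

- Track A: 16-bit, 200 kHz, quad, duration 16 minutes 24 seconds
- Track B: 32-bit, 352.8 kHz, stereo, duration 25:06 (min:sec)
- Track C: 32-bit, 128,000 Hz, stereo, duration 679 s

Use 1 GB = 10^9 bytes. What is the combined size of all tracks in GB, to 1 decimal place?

Track A: 16 minutes 24 seconds = 984 s; 200,000 × 984 × 2 × 4 = 1,574,400,000 bytes.
Track B: 25:06 (min:sec) = 1,506 s; 352,800 × 1,506 × 4 × 2 = 4,250,534,400 bytes.
Track C: 128,000 × 679 × 4 × 2 = 695,296,000 bytes.
Total = 6,520,230,400 bytes = 6.5 GB.

6.5 GB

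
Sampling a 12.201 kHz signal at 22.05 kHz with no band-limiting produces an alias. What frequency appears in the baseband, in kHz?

9.849 kHz

Nyquist = 22,050/2 = 11,025 Hz; 12,201 Hz exceeds it.
Alias = |12,201 − 1×22,050| = |12,201 − 22,050| = 9,849 Hz = 9.849 kHz.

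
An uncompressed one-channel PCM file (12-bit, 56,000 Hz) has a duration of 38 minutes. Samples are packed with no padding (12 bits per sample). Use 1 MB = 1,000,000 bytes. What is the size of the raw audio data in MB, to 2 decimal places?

Duration = 38 minutes = 2,280 s.
Bits = 56,000 × 2,280 × 12 × 1 = 1,532,160,000 bits = 191,520,000 bytes.
191,520,000 / 1,000,000 = 191.52 MB.

191.52 MB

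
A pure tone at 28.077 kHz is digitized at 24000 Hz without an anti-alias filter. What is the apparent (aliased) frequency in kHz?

4.077 kHz

Nyquist = 24,000/2 = 12,000 Hz; 28,077 Hz exceeds it.
Alias = |28,077 − 1×24,000| = |28,077 − 24,000| = 4,077 Hz = 4.077 kHz.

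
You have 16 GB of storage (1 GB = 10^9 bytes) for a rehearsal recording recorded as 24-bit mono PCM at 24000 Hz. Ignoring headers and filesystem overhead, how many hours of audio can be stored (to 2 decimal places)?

Uncompressed byte rate = 24,000 × 3 × 1 = 72,000 bytes/s.
Capacity = 16 × 1,000,000,000 = 16,000,000,000 bytes.
16,000,000,000 / 72,000 ≈ 222222.22 s → 61.73 hours.

61.73 hours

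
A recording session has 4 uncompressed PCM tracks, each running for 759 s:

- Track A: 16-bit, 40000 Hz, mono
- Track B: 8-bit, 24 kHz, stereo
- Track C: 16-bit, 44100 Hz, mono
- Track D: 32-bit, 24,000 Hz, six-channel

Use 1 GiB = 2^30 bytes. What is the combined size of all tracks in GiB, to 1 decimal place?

0.6 GiB

Track A: 40,000 × 759 × 2 × 1 = 60,720,000 bytes.
Track B: 24,000 × 759 × 1 × 2 = 36,432,000 bytes.
Track C: 44,100 × 759 × 2 × 1 = 66,943,800 bytes.
Track D: 24,000 × 759 × 4 × 6 = 437,184,000 bytes.
Total = 601,279,800 bytes = 0.6 GiB.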